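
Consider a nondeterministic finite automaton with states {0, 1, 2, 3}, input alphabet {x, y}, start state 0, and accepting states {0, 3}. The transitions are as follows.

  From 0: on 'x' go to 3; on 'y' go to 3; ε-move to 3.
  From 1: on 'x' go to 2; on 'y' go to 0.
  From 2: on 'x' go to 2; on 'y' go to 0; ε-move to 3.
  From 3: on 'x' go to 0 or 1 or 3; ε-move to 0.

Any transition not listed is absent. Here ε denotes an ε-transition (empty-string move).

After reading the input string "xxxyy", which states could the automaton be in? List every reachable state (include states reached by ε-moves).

Start: ε-closure({0}) = {0, 3}.
Read 'x': 0→{3}, 3→{0, 1, 3}; now {0, 1, 3}.
Read 'x': 0→{3}, 1→{2}, 3→{0, 1, 3}; now {0, 1, 2, 3}.
Read 'x': 0→{3}, 1→{2}, 2→{2}, 3→{0, 1, 3}; now {0, 1, 2, 3}.
Read 'y': 0→{3}, 1→{0}, 2→{0}, 3→∅; now {0, 3}.
Read 'y': 0→{3}, 3→∅; union {3}; ε-closure = {0, 3}.

{0, 3}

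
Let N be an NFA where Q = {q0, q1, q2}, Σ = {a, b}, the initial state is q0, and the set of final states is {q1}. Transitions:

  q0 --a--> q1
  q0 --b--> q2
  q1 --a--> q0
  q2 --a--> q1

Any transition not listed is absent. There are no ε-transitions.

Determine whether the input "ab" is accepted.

Start in {q0}.
Read 'a': q0→{q1}; now {q1}.
Read 'b': q1→∅; now ∅.
The final set ∅ contains no accepting state.

No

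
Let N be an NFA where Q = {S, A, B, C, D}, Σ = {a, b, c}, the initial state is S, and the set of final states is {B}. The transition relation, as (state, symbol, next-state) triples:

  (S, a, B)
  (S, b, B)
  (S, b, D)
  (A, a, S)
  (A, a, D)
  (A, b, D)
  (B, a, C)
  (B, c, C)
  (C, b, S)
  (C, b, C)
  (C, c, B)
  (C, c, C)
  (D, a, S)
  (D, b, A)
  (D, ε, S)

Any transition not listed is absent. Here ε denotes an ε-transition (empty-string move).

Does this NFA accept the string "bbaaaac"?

Yes

Start in {S}.
Read 'b': {S} → {S, B, D}.
Read 'b': {S, B, D} → {S, A, B, D}.
Read 'a': {S, A, B, D} → {S, B, C, D}.
Read 'a': {S, B, C, D} → {S, B, C}.
Read 'a': {S, B, C} → {B, C}.
Read 'a': {B, C} → {C}.
Read 'c': {C} → {B, C}.
The final set {B, C} contains the accepting state B.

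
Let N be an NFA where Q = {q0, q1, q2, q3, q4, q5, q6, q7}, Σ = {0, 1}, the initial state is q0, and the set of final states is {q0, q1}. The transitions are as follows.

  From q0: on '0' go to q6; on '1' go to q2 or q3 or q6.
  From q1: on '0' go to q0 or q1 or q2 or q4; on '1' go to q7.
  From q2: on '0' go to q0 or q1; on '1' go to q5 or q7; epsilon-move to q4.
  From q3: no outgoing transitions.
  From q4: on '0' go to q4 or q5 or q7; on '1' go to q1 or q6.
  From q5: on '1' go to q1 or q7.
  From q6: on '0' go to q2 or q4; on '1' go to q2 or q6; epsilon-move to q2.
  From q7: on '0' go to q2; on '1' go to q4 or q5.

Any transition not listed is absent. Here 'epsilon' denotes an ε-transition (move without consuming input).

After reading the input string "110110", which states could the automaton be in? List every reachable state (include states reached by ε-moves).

Start in {q0}.
Read '1': q0→{q2, q3, q6}; union {q2, q3, q6}; ε-closure = {q2, q3, q4, q6}.
Read '1': q2→{q5, q7}, q3→∅, q4→{q1, q6}, q6→{q2, q6}; union {q1, q2, q5, q6, q7}; ε-closure = {q1, q2, q4, q5, q6, q7}.
Read '0': q1→{q0, q1, q2, q4}, q2→{q0, q1}, q4→{q4, q5, q7}, q5→∅, q6→{q2, q4}, q7→{q2}; now {q0, q1, q2, q4, q5, q7}.
Read '1': q0→{q2, q3, q6}, q1→{q7}, q2→{q5, q7}, q4→{q1, q6}, q5→{q1, q7}, q7→{q4, q5}; now {q1, q2, q3, q4, q5, q6, q7}.
Read '1': q1→{q7}, q2→{q5, q7}, q3→∅, q4→{q1, q6}, q5→{q1, q7}, q6→{q2, q6}, q7→{q4, q5}; now {q1, q2, q4, q5, q6, q7}.
Read '0': q1→{q0, q1, q2, q4}, q2→{q0, q1}, q4→{q4, q5, q7}, q5→∅, q6→{q2, q4}, q7→{q2}; now {q0, q1, q2, q4, q5, q7}.

{q0, q1, q2, q4, q5, q7}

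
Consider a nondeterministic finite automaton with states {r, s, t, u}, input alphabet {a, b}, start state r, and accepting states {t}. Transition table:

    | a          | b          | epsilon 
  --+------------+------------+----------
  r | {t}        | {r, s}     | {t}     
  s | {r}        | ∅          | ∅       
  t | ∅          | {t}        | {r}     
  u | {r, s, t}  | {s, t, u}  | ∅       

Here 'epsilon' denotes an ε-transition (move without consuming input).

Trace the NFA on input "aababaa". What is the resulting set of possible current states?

{r, t}

Start: ε-closure({r}) = {r, t}.
Read 'a': {r, t} → {r, t}.
Read 'a': {r, t} → {r, t}.
Read 'b': {r, t} → {r, s, t}.
Read 'a': {r, s, t} → {r, t}.
Read 'b': {r, t} → {r, s, t}.
Read 'a': {r, s, t} → {r, t}.
Read 'a': {r, t} → {r, t}.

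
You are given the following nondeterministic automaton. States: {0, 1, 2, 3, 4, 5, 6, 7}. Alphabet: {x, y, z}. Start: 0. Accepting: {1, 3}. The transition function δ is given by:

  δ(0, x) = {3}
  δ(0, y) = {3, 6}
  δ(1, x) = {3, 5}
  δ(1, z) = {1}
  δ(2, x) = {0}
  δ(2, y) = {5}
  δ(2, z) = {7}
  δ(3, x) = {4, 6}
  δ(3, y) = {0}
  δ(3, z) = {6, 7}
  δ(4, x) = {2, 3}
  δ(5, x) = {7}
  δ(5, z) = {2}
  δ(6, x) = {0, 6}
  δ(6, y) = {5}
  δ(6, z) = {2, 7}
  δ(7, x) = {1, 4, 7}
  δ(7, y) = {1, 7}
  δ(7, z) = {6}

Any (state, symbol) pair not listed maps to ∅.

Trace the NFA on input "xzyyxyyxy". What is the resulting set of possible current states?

Start in {0}.
Read 'x': 0→{3}; now {3}.
Read 'z': 3→{6, 7}; now {6, 7}.
Read 'y': 6→{5}, 7→{1, 7}; now {1, 5, 7}.
Read 'y': 1→∅, 5→∅, 7→{1, 7}; now {1, 7}.
Read 'x': 1→{3, 5}, 7→{1, 4, 7}; now {1, 3, 4, 5, 7}.
Read 'y': 1→∅, 3→{0}, 4→∅, 5→∅, 7→{1, 7}; now {0, 1, 7}.
Read 'y': 0→{3, 6}, 1→∅, 7→{1, 7}; now {1, 3, 6, 7}.
Read 'x': 1→{3, 5}, 3→{4, 6}, 6→{0, 6}, 7→{1, 4, 7}; now {0, 1, 3, 4, 5, 6, 7}.
Read 'y': 0→{3, 6}, 1→∅, 3→{0}, 4→∅, 5→∅, 6→{5}, 7→{1, 7}; now {0, 1, 3, 5, 6, 7}.

{0, 1, 3, 5, 6, 7}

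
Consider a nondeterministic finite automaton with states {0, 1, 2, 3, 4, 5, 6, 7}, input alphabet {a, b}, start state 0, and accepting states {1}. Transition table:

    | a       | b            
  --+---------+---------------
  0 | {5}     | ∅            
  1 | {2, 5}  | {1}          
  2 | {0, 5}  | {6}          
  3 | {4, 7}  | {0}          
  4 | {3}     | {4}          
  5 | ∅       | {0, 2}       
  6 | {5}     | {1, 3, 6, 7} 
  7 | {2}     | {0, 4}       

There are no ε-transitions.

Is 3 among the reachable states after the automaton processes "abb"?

No

Start in {0}.
Read 'a': {0} → {5}.
Read 'b': {5} → {0, 2}.
Read 'b': {0, 2} → {6}.
State 3 is not in {6}.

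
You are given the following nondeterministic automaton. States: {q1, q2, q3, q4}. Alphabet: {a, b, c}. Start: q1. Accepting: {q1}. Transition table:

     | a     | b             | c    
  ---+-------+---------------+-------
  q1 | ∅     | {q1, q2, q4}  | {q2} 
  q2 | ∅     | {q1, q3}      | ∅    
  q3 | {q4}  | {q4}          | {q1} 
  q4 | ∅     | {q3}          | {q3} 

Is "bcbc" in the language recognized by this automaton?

Start in {q1}.
Read 'b': q1→{q1, q2, q4}; now {q1, q2, q4}.
Read 'c': q1→{q2}, q2→∅, q4→{q3}; now {q2, q3}.
Read 'b': q2→{q1, q3}, q3→{q4}; now {q1, q3, q4}.
Read 'c': q1→{q2}, q3→{q1}, q4→{q3}; now {q1, q2, q3}.
The final set {q1, q2, q3} contains the accepting state q1.

Yes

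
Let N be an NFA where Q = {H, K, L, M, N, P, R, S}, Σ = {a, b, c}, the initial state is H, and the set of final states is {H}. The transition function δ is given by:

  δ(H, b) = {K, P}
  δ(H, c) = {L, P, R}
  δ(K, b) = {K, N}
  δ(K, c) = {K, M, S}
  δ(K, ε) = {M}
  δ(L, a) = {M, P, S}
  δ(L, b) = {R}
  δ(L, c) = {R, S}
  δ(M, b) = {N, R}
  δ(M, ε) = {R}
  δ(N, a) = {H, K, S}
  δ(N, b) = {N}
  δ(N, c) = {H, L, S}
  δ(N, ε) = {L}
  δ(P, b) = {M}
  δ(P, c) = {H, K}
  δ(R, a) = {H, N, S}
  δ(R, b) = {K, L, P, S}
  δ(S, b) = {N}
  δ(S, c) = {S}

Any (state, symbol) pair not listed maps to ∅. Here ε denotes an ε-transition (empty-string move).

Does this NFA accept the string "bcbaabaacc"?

Yes

Start in {H}.
Read 'b': H→{K, P}; union {K, P}; ε-closure = {K, M, P, R}.
Read 'c': K→{K, M, S}, M→∅, P→{H, K}, R→∅; union {H, K, M, S}; ε-closure = {H, K, M, R, S}.
Read 'b': H→{K, P}, K→{K, N}, M→{N, R}, R→{K, L, P, S}, S→{N}; union {K, L, N, P, R, S}; ε-closure = {K, L, M, N, P, R, S}.
Read 'a': K→∅, L→{M, P, S}, M→∅, N→{H, K, S}, P→∅, R→{H, N, S}, S→∅; union {H, K, M, N, P, S}; ε-closure = {H, K, L, M, N, P, R, S}.
Read 'a': H→∅, K→∅, L→{M, P, S}, M→∅, N→{H, K, S}, P→∅, R→{H, N, S}, S→∅; union {H, K, M, N, P, S}; ε-closure = {H, K, L, M, N, P, R, S}.
Read 'b': H→{K, P}, K→{K, N}, L→{R}, M→{N, R}, N→{N}, P→{M}, R→{K, L, P, S}, S→{N}; now {K, L, M, N, P, R, S}.
Read 'a': K→∅, L→{M, P, S}, M→∅, N→{H, K, S}, P→∅, R→{H, N, S}, S→∅; union {H, K, M, N, P, S}; ε-closure = {H, K, L, M, N, P, R, S}.
Read 'a': H→∅, K→∅, L→{M, P, S}, M→∅, N→{H, K, S}, P→∅, R→{H, N, S}, S→∅; union {H, K, M, N, P, S}; ε-closure = {H, K, L, M, N, P, R, S}.
Read 'c': H→{L, P, R}, K→{K, M, S}, L→{R, S}, M→∅, N→{H, L, S}, P→{H, K}, R→∅, S→{S}; now {H, K, L, M, P, R, S}.
Read 'c': H→{L, P, R}, K→{K, M, S}, L→{R, S}, M→∅, P→{H, K}, R→∅, S→{S}; now {H, K, L, M, P, R, S}.
The final set {H, K, L, M, P, R, S} contains the accepting state H.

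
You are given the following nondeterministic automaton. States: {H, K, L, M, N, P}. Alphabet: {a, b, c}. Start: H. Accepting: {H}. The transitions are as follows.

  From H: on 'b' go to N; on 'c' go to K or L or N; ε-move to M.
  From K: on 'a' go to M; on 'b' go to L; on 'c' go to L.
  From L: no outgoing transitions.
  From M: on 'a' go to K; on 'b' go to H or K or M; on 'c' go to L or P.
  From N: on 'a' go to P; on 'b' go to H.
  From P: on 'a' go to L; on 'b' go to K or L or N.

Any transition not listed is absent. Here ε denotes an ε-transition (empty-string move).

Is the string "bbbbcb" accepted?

Start: ε-closure({H}) = {H, M}.
Read 'b': H→{N}, M→{H, K, M}; now {H, K, M, N}.
Read 'b': H→{N}, K→{L}, M→{H, K, M}, N→{H}; now {H, K, L, M, N}.
Read 'b': H→{N}, K→{L}, L→∅, M→{H, K, M}, N→{H}; now {H, K, L, M, N}.
Read 'b': H→{N}, K→{L}, L→∅, M→{H, K, M}, N→{H}; now {H, K, L, M, N}.
Read 'c': H→{K, L, N}, K→{L}, L→∅, M→{L, P}, N→∅; now {K, L, N, P}.
Read 'b': K→{L}, L→∅, N→{H}, P→{K, L, N}; union {H, K, L, N}; ε-closure = {H, K, L, M, N}.
The final set {H, K, L, M, N} contains the accepting state H.

Yes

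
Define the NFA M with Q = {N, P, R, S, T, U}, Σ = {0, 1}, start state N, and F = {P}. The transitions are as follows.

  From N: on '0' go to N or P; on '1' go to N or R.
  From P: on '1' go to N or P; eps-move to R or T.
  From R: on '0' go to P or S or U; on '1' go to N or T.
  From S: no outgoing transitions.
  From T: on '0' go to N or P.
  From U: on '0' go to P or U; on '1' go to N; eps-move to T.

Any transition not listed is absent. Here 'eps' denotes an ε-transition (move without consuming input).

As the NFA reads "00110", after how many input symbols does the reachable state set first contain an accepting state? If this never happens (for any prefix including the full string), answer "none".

1

Start in {N}.
Read '0': N→{N, P}; union {N, P}; ε-closure = {N, P, R, T}.
None of the earlier sets intersect F, but {N, P, R, T} does.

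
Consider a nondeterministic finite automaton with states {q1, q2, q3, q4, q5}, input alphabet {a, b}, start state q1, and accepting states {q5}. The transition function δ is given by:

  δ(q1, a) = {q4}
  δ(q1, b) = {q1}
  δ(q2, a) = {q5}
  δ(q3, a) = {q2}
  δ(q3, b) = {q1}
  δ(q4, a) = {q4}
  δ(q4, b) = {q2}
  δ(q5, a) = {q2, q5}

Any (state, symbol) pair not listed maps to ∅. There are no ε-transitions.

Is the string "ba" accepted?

Start in {q1}.
Read 'b': q1→{q1}; now {q1}.
Read 'a': q1→{q4}; now {q4}.
The final set {q4} contains no accepting state.

No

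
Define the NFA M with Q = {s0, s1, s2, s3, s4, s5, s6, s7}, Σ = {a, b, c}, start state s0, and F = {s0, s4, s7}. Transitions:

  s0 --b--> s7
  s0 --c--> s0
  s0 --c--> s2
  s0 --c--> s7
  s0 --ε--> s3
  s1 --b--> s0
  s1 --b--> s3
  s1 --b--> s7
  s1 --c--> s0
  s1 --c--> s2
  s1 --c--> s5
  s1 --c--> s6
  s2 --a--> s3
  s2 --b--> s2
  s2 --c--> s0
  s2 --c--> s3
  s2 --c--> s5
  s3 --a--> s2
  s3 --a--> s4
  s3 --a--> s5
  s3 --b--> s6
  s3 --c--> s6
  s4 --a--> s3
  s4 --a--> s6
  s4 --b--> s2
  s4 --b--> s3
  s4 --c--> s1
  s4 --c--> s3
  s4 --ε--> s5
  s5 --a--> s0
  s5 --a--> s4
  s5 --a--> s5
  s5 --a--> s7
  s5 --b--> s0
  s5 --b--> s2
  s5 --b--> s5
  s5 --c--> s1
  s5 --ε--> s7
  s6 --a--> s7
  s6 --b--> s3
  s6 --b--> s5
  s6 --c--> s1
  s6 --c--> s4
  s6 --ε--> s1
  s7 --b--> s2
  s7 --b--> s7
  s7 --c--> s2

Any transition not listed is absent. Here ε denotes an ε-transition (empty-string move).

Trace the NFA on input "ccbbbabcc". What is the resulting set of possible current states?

Start: ε-closure({s0}) = {s0, s3}.
Read 'c': {s0, s3} → {s0, s1, s2, s3, s6, s7}.
Read 'c': {s0, s1, s2, s3, s6, s7} → {s0, s1, s2, s3, s4, s5, s6, s7}.
Read 'b': {s0, s1, s2, s3, s4, s5, s6, s7} → {s0, s1, s2, s3, s5, s6, s7}.
Read 'b': {s0, s1, s2, s3, s5, s6, s7} → {s0, s1, s2, s3, s5, s6, s7}.
Read 'b': {s0, s1, s2, s3, s5, s6, s7} → {s0, s1, s2, s3, s5, s6, s7}.
Read 'a': {s0, s1, s2, s3, s5, s6, s7} → {s0, s2, s3, s4, s5, s7}.
Read 'b': {s0, s2, s3, s4, s5, s7} → {s0, s1, s2, s3, s5, s6, s7}.
Read 'c': {s0, s1, s2, s3, s5, s6, s7} → {s0, s1, s2, s3, s4, s5, s6, s7}.
Read 'c': {s0, s1, s2, s3, s4, s5, s6, s7} → {s0, s1, s2, s3, s4, s5, s6, s7}.

{s0, s1, s2, s3, s4, s5, s6, s7}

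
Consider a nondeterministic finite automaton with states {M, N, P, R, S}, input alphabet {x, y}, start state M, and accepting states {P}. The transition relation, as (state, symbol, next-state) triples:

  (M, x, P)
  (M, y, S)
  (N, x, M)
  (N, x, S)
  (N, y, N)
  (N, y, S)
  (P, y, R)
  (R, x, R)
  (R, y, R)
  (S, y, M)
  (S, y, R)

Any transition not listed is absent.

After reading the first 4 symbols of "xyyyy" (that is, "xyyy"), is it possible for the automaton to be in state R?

Start in {M}.
Read 'x': M→{P}; now {P}.
Read 'y': P→{R}; now {R}.
Read 'y': R→{R}; now {R}.
Read 'y': R→{R}; now {R}.
State R is in {R}.

Yes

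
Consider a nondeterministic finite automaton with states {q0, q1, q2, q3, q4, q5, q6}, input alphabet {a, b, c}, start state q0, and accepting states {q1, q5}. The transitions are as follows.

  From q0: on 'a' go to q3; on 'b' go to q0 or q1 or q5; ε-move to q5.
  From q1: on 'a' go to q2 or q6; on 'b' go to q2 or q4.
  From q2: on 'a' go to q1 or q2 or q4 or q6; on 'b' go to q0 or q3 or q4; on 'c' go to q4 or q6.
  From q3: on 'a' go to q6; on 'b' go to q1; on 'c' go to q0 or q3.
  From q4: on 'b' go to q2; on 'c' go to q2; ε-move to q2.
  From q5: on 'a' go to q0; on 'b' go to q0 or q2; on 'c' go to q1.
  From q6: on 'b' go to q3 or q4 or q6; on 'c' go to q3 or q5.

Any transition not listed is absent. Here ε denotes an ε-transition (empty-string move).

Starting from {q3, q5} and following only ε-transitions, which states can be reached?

{q3, q5}

Begin with {q3, q5}.
No ε-moves leave this set, so the closure equals the set itself.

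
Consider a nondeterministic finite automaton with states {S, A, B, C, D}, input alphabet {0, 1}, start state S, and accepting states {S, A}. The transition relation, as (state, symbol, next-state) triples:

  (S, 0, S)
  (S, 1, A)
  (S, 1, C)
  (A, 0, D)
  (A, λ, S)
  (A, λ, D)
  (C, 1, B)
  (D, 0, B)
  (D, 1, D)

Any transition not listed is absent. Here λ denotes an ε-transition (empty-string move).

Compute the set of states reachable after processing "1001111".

{S, A, B, C, D}

Start in {S}.
Read '1': S→{A, C}; union {A, C}; ε-closure = {S, A, C, D}.
Read '0': S→{S}, A→{D}, C→∅, D→{B}; now {S, B, D}.
Read '0': S→{S}, B→∅, D→{B}; now {S, B}.
Read '1': S→{A, C}, B→∅; union {A, C}; ε-closure = {S, A, C, D}.
Read '1': S→{A, C}, A→∅, C→{B}, D→{D}; union {A, B, C, D}; ε-closure = {S, A, B, C, D}.
Read '1': S→{A, C}, A→∅, B→∅, C→{B}, D→{D}; union {A, B, C, D}; ε-closure = {S, A, B, C, D}.
Read '1': S→{A, C}, A→∅, B→∅, C→{B}, D→{D}; union {A, B, C, D}; ε-closure = {S, A, B, C, D}.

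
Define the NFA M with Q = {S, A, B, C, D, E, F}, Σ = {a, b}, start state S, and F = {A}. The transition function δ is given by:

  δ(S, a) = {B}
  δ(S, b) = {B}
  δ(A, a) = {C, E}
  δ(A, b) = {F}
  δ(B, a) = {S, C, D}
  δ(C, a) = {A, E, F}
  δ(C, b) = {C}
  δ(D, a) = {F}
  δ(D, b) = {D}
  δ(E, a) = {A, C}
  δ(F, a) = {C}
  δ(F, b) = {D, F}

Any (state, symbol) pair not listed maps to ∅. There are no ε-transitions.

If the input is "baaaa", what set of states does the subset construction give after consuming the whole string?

Start in {S}.
Read 'b': S→{B}; now {B}.
Read 'a': B→{S, C, D}; now {S, C, D}.
Read 'a': S→{B}, C→{A, E, F}, D→{F}; now {A, B, E, F}.
Read 'a': A→{C, E}, B→{S, C, D}, E→{A, C}, F→{C}; now {S, A, C, D, E}.
Read 'a': S→{B}, A→{C, E}, C→{A, E, F}, D→{F}, E→{A, C}; now {A, B, C, E, F}.

{A, B, C, E, F}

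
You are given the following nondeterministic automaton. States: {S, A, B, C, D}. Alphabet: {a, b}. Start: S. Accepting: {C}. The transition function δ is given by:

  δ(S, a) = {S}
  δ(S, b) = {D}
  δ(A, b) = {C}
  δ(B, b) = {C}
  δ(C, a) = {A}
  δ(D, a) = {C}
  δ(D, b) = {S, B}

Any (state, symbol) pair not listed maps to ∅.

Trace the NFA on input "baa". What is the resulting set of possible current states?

{A}

Start in {S}.
Read 'b': S→{D}; now {D}.
Read 'a': D→{C}; now {C}.
Read 'a': C→{A}; now {A}.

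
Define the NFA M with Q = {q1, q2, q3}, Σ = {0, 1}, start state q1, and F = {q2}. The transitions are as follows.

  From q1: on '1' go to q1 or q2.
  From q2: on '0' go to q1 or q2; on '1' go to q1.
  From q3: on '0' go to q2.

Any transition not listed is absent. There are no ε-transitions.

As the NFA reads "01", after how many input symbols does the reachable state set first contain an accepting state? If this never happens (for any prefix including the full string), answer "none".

none

Start in {q1}.
Read '0': {q1} → ∅.
The set is empty and remains empty for the remaining 1 symbol.
No reachable set along the way intersects F.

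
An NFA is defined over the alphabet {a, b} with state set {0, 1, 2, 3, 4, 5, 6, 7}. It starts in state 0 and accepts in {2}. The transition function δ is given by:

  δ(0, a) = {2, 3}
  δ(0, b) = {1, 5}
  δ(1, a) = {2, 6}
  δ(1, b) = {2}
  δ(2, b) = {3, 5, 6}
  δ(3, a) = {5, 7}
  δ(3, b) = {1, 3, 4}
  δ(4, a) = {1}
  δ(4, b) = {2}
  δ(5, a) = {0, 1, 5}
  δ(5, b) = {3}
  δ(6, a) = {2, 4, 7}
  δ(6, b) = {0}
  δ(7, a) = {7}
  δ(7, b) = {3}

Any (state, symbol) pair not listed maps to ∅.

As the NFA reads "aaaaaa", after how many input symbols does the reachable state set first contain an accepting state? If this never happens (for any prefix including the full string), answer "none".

Start in {0}.
Read 'a': {0} → {2, 3}.
None of the earlier sets intersect F, but {2, 3} does.

1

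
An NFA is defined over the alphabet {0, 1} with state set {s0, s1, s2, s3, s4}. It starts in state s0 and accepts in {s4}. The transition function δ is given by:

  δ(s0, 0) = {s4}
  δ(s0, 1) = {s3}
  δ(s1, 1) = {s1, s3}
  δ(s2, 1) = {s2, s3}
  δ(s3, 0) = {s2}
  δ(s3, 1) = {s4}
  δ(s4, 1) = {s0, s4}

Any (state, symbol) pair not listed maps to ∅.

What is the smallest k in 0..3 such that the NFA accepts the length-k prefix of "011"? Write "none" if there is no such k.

Start in {s0}.
Read '0': s0→{s4}; now {s4}.
None of the earlier sets intersect F, but {s4} does.

1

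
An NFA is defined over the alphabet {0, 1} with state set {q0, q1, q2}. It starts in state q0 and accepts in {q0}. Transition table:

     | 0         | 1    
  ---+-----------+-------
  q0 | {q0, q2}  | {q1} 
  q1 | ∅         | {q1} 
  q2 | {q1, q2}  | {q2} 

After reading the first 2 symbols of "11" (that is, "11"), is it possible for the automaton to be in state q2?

No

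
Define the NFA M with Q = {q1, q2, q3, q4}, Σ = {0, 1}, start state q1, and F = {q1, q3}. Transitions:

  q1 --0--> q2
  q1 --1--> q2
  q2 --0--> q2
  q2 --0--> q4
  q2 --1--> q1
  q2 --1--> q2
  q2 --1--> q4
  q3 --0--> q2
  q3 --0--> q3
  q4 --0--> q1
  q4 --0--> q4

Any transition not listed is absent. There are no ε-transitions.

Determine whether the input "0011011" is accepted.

Yes

Start in {q1}.
Read '0': q1→{q2}; now {q2}.
Read '0': q2→{q2, q4}; now {q2, q4}.
Read '1': q2→{q1, q2, q4}, q4→∅; now {q1, q2, q4}.
Read '1': q1→{q2}, q2→{q1, q2, q4}, q4→∅; now {q1, q2, q4}.
Read '0': q1→{q2}, q2→{q2, q4}, q4→{q1, q4}; now {q1, q2, q4}.
Read '1': q1→{q2}, q2→{q1, q2, q4}, q4→∅; now {q1, q2, q4}.
Read '1': q1→{q2}, q2→{q1, q2, q4}, q4→∅; now {q1, q2, q4}.
The final set {q1, q2, q4} contains the accepting state q1.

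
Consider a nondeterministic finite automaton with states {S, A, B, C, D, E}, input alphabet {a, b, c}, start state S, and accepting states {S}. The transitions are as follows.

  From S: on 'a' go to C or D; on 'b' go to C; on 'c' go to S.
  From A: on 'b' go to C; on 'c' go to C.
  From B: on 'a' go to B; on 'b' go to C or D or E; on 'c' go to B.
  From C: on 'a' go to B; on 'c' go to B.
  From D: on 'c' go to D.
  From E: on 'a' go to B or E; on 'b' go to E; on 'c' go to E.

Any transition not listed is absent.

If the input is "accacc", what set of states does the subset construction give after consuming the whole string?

{B}

Start in {S}.
Read 'a': S→{C, D}; now {C, D}.
Read 'c': C→{B}, D→{D}; now {B, D}.
Read 'c': B→{B}, D→{D}; now {B, D}.
Read 'a': B→{B}, D→∅; now {B}.
Read 'c': B→{B}; now {B}.
Read 'c': B→{B}; now {B}.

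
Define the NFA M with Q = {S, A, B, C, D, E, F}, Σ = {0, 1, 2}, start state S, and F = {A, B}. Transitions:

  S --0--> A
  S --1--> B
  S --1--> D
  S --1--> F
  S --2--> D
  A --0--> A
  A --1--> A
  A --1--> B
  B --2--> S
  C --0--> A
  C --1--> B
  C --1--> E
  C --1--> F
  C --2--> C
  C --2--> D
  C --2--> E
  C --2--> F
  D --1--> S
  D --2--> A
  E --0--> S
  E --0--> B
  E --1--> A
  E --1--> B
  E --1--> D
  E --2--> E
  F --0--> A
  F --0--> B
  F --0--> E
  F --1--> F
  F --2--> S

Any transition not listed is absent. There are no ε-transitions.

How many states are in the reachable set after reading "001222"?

1

Start in {S}.
Read '0': {S} → {A}.
Read '0': {A} → {A}.
Read '1': {A} → {A, B}.
Read '2': {A, B} → {S}.
Read '2': {S} → {D}.
Read '2': {D} → {A}.
That set has 1 state.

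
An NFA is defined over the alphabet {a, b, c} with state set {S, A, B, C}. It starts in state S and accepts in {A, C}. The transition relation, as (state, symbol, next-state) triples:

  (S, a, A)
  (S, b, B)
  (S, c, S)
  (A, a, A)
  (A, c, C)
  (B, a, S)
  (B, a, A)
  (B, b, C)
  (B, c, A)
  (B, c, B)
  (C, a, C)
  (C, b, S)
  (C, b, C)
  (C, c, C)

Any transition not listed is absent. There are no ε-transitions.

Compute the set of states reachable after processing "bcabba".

{C}

Start in {S}.
Read 'b': S→{B}; now {B}.
Read 'c': B→{A, B}; now {A, B}.
Read 'a': A→{A}, B→{S, A}; now {S, A}.
Read 'b': S→{B}, A→∅; now {B}.
Read 'b': B→{C}; now {C}.
Read 'a': C→{C}; now {C}.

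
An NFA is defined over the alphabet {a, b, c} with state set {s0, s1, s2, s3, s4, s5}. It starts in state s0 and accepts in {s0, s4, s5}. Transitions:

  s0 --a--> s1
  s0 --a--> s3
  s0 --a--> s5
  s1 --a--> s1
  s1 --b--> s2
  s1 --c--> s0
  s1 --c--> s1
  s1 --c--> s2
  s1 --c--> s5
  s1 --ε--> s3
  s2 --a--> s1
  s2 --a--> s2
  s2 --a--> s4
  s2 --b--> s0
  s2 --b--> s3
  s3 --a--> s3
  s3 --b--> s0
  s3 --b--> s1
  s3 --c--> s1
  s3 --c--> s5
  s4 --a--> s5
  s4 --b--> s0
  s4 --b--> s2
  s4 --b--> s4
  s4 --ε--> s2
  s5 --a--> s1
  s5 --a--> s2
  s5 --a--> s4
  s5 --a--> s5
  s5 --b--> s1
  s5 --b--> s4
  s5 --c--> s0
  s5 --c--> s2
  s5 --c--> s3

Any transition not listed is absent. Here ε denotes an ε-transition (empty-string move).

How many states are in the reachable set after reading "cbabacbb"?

Start in {s0}.
Read 'c': s0→∅; now ∅.
The set is empty and remains empty for the remaining 7 symbols.
That set has 0 states.

0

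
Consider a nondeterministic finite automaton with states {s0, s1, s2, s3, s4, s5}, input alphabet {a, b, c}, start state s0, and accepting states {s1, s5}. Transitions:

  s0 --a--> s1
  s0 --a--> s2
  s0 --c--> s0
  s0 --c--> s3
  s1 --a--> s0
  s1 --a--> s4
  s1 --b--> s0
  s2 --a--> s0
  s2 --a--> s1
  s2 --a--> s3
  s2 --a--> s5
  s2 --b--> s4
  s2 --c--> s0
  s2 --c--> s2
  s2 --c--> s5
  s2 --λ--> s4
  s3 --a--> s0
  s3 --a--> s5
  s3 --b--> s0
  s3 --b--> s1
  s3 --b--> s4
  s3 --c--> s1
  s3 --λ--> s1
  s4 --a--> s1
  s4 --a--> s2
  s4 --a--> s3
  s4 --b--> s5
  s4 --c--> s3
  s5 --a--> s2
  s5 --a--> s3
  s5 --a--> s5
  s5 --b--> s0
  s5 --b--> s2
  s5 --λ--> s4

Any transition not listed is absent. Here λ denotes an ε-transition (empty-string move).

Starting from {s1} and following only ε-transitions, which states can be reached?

{s1}

Begin with {s1}.
No ε-moves leave this set, so the closure equals the set itself.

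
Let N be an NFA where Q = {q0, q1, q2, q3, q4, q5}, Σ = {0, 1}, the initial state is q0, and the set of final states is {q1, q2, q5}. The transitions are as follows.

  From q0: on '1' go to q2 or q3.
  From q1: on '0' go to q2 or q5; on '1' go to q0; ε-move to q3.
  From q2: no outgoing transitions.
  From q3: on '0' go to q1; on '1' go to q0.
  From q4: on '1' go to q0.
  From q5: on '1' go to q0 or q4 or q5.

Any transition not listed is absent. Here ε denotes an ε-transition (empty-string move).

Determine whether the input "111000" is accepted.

Yes

Start in {q0}.
Read '1': q0→{q2, q3}; now {q2, q3}.
Read '1': q2→∅, q3→{q0}; now {q0}.
Read '1': q0→{q2, q3}; now {q2, q3}.
Read '0': q2→∅, q3→{q1}; union {q1}; ε-closure = {q1, q3}.
Read '0': q1→{q2, q5}, q3→{q1}; union {q1, q2, q5}; ε-closure = {q1, q2, q3, q5}.
Read '0': q1→{q2, q5}, q2→∅, q3→{q1}, q5→∅; union {q1, q2, q5}; ε-closure = {q1, q2, q3, q5}.
The final set {q1, q2, q3, q5} contains the accepting states q1, q2, q5.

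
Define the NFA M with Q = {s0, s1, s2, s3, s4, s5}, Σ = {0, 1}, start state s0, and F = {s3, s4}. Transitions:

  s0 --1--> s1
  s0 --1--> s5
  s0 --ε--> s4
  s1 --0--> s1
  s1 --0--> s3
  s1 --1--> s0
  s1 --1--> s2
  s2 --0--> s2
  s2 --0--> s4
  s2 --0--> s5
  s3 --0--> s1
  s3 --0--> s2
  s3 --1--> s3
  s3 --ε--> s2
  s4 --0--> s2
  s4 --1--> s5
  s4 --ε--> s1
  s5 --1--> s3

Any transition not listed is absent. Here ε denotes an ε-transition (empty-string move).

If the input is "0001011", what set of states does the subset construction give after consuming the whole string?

Start: ε-closure({s0}) = {s0, s1, s4}.
Read '0': {s0, s1, s4} → {s1, s2, s3}.
Read '0': {s1, s2, s3} → {s1, s2, s3, s4, s5}.
Read '0': {s1, s2, s3, s4, s5} → {s1, s2, s3, s4, s5}.
Read '1': {s1, s2, s3, s4, s5} → {s0, s1, s2, s3, s4, s5}.
Read '0': {s0, s1, s2, s3, s4, s5} → {s1, s2, s3, s4, s5}.
Read '1': {s1, s2, s3, s4, s5} → {s0, s1, s2, s3, s4, s5}.
Read '1': {s0, s1, s2, s3, s4, s5} → {s0, s1, s2, s3, s4, s5}.

{s0, s1, s2, s3, s4, s5}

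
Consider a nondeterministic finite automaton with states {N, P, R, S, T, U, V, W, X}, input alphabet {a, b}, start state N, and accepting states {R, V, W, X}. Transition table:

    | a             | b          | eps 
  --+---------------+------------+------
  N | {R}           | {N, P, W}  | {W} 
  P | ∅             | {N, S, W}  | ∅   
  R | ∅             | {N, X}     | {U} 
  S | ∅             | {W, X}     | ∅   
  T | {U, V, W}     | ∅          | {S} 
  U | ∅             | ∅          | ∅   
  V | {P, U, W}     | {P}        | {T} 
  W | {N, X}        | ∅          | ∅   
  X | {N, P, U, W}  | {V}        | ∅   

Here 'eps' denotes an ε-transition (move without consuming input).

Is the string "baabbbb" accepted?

Start: ε-closure({N}) = {N, W}.
Read 'b': N→{N, P, W}, W→∅; now {N, P, W}.
Read 'a': N→{R}, P→∅, W→{N, X}; union {N, R, X}; ε-closure = {N, R, U, W, X}.
Read 'a': N→{R}, R→∅, U→∅, W→{N, X}, X→{N, P, U, W}; now {N, P, R, U, W, X}.
Read 'b': N→{N, P, W}, P→{N, S, W}, R→{N, X}, U→∅, W→∅, X→{V}; union {N, P, S, V, W, X}; ε-closure = {N, P, S, T, V, W, X}.
Read 'b': N→{N, P, W}, P→{N, S, W}, S→{W, X}, T→∅, V→{P}, W→∅, X→{V}; union {N, P, S, V, W, X}; ε-closure = {N, P, S, T, V, W, X}.
Read 'b': N→{N, P, W}, P→{N, S, W}, S→{W, X}, T→∅, V→{P}, W→∅, X→{V}; union {N, P, S, V, W, X}; ε-closure = {N, P, S, T, V, W, X}.
Read 'b': N→{N, P, W}, P→{N, S, W}, S→{W, X}, T→∅, V→{P}, W→∅, X→{V}; union {N, P, S, V, W, X}; ε-closure = {N, P, S, T, V, W, X}.
The final set {N, P, S, T, V, W, X} contains the accepting states V, W, X.

Yes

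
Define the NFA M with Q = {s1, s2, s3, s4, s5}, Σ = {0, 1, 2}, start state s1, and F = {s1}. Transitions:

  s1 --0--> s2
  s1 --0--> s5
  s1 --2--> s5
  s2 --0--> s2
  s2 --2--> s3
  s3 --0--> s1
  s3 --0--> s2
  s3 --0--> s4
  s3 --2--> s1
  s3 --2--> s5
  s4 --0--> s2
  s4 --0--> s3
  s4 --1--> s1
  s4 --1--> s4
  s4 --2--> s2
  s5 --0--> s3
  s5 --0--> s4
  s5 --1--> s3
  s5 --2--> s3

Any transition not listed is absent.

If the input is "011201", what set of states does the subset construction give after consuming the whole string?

∅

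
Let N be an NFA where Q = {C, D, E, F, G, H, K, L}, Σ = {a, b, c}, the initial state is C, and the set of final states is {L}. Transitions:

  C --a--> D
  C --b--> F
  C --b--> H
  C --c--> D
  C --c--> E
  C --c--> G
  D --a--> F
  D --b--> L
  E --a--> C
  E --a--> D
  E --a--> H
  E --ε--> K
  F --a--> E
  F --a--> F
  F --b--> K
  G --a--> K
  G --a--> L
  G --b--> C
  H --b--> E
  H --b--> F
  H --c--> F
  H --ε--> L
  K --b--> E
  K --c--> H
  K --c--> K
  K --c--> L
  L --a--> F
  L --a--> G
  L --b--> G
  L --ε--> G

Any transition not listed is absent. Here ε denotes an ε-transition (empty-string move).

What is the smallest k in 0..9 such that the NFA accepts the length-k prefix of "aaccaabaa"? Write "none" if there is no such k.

none

Start in {C}.
Read 'a': C→{D}; now {D}.
Read 'a': D→{F}; now {F}.
Read 'c': F→∅; now ∅.
The set is empty and remains empty for the remaining 6 symbols.
No reachable set along the way intersects F.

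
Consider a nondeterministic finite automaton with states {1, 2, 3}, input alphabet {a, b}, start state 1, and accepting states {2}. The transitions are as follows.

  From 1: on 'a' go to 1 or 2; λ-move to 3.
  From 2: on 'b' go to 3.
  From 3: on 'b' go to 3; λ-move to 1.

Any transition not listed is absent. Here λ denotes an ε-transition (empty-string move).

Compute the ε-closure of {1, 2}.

{1, 2, 3}

Begin with {1, 2}.
ε-move 1 → 3; add 3.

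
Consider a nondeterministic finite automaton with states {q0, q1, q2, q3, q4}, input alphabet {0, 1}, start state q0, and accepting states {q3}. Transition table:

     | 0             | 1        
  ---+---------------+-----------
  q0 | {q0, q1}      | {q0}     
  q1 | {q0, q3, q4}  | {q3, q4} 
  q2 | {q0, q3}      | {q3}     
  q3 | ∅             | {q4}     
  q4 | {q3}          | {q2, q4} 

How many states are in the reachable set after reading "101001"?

Start in {q0}.
Read '1': q0→{q0}; now {q0}.
Read '0': q0→{q0, q1}; now {q0, q1}.
Read '1': q0→{q0}, q1→{q3, q4}; now {q0, q3, q4}.
Read '0': q0→{q0, q1}, q3→∅, q4→{q3}; now {q0, q1, q3}.
Read '0': q0→{q0, q1}, q1→{q0, q3, q4}, q3→∅; now {q0, q1, q3, q4}.
Read '1': q0→{q0}, q1→{q3, q4}, q3→{q4}, q4→{q2, q4}; now {q0, q2, q3, q4}.
That set has 4 states.

4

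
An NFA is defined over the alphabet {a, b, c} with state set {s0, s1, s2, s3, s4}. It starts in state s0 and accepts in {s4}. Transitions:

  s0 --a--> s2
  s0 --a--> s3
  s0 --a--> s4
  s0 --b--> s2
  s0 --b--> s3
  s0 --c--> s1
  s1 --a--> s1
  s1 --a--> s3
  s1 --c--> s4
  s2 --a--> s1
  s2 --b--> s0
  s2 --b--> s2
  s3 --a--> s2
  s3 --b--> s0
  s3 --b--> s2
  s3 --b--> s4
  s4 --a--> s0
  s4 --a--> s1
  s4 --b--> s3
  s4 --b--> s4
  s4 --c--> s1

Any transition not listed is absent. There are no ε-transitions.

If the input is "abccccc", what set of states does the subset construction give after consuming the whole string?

Start in {s0}.
Read 'a': s0→{s2, s3, s4}; now {s2, s3, s4}.
Read 'b': s2→{s0, s2}, s3→{s0, s2, s4}, s4→{s3, s4}; now {s0, s2, s3, s4}.
Read 'c': s0→{s1}, s2→∅, s3→∅, s4→{s1}; now {s1}.
Read 'c': s1→{s4}; now {s4}.
Read 'c': s4→{s1}; now {s1}.
Read 'c': s1→{s4}; now {s4}.
Read 'c': s4→{s1}; now {s1}.

{s1}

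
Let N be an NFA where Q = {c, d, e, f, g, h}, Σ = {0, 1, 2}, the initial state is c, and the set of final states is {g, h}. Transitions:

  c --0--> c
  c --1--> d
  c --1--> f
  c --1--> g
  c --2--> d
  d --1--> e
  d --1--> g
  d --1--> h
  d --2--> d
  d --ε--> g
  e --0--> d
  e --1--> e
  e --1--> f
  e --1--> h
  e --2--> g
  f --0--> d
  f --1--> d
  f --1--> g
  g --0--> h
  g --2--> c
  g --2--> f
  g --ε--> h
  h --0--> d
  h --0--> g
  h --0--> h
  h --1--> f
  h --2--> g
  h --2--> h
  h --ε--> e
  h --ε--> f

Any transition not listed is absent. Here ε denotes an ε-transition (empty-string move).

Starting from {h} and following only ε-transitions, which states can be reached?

Begin with {h}.
ε-move h → e; add e.
ε-move h → f; add f.

{e, f, h}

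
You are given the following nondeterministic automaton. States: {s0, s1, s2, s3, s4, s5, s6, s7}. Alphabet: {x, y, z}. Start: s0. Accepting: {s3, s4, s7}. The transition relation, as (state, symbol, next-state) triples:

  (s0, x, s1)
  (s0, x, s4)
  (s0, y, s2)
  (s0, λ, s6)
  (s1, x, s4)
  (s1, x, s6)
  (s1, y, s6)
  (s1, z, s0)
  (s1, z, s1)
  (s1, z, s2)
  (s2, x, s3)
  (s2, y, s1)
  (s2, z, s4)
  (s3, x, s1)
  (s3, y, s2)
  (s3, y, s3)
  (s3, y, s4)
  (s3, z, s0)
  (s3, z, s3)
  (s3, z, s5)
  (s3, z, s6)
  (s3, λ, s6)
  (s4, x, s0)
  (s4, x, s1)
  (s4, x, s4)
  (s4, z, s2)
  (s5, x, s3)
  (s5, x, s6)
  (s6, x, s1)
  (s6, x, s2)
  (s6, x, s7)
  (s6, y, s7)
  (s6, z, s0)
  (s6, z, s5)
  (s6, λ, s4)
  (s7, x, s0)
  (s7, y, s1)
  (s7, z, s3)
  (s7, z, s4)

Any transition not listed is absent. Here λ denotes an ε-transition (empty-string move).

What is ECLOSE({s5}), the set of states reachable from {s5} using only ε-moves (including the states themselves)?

{s5}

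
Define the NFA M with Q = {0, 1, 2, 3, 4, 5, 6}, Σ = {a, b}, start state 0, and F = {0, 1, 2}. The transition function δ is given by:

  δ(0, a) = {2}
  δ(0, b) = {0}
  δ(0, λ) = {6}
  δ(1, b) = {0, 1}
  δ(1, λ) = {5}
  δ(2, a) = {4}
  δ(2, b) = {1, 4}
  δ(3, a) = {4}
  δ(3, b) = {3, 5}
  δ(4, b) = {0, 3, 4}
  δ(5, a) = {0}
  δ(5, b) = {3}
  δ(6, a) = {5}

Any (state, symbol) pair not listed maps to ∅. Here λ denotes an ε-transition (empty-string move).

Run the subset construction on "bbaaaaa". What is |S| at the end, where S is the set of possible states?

2

Start: ε-closure({0}) = {0, 6}.
Read 'b': 0→{0}, 6→∅; union {0}; ε-closure = {0, 6}.
Read 'b': 0→{0}, 6→∅; union {0}; ε-closure = {0, 6}.
Read 'a': 0→{2}, 6→{5}; now {2, 5}.
Read 'a': 2→{4}, 5→{0}; union {0, 4}; ε-closure = {0, 4, 6}.
Read 'a': 0→{2}, 4→∅, 6→{5}; now {2, 5}.
Read 'a': 2→{4}, 5→{0}; union {0, 4}; ε-closure = {0, 4, 6}.
Read 'a': 0→{2}, 4→∅, 6→{5}; now {2, 5}.
That set has 2 states.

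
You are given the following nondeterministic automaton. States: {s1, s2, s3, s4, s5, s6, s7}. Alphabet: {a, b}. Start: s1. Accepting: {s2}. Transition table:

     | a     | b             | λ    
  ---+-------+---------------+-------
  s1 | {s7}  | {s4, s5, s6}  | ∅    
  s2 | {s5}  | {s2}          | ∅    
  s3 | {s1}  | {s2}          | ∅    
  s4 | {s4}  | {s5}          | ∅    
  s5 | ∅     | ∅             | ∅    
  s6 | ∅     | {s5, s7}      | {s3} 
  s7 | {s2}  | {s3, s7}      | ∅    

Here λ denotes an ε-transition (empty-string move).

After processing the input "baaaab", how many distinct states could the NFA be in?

Start in {s1}.
Read 'b': s1→{s4, s5, s6}; union {s4, s5, s6}; ε-closure = {s3, s4, s5, s6}.
Read 'a': s3→{s1}, s4→{s4}, s5→∅, s6→∅; now {s1, s4}.
Read 'a': s1→{s7}, s4→{s4}; now {s4, s7}.
Read 'a': s4→{s4}, s7→{s2}; now {s2, s4}.
Read 'a': s2→{s5}, s4→{s4}; now {s4, s5}.
Read 'b': s4→{s5}, s5→∅; now {s5}.
That set has 1 state.

1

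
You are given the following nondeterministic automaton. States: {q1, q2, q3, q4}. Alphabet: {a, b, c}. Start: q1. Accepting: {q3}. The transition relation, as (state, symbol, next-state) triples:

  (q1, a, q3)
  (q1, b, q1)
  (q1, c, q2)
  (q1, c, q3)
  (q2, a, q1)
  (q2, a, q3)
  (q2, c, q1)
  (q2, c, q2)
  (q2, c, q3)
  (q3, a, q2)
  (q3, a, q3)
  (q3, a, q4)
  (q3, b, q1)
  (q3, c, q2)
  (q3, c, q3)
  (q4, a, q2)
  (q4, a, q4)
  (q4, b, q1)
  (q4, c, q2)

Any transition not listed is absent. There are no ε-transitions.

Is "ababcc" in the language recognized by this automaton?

Yes

Start in {q1}.
Read 'a': q1→{q3}; now {q3}.
Read 'b': q3→{q1}; now {q1}.
Read 'a': q1→{q3}; now {q3}.
Read 'b': q3→{q1}; now {q1}.
Read 'c': q1→{q2, q3}; now {q2, q3}.
Read 'c': q2→{q1, q2, q3}, q3→{q2, q3}; now {q1, q2, q3}.
The final set {q1, q2, q3} contains the accepting state q3.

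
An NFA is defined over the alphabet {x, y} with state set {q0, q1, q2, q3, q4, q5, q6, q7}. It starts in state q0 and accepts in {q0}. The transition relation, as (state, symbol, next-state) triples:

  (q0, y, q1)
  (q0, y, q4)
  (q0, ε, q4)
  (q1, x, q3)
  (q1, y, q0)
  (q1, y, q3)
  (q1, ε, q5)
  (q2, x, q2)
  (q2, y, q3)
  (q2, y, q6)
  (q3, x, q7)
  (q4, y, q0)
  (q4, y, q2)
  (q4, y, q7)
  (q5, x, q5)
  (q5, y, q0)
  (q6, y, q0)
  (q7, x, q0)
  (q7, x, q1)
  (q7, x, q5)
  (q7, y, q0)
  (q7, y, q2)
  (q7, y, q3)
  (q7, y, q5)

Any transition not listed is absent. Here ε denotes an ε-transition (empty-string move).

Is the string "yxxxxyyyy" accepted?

Start: ε-closure({q0}) = {q0, q4}.
Read 'y': {q0, q4} → {q0, q1, q2, q4, q5, q7}.
Read 'x': {q0, q1, q2, q4, q5, q7} → {q0, q1, q2, q3, q4, q5}.
Read 'x': {q0, q1, q2, q3, q4, q5} → {q2, q3, q5, q7}.
Read 'x': {q2, q3, q5, q7} → {q0, q1, q2, q4, q5, q7}.
Read 'x': {q0, q1, q2, q4, q5, q7} → {q0, q1, q2, q3, q4, q5}.
Read 'y': {q0, q1, q2, q3, q4, q5} → {q0, q1, q2, q3, q4, q5, q6, q7}.
Read 'y': {q0, q1, q2, q3, q4, q5, q6, q7} → {q0, q1, q2, q3, q4, q5, q6, q7}.
Read 'y': {q0, q1, q2, q3, q4, q5, q6, q7} → {q0, q1, q2, q3, q4, q5, q6, q7}.
Read 'y': {q0, q1, q2, q3, q4, q5, q6, q7} → {q0, q1, q2, q3, q4, q5, q6, q7}.
The final set {q0, q1, q2, q3, q4, q5, q6, q7} contains the accepting state q0.

Yes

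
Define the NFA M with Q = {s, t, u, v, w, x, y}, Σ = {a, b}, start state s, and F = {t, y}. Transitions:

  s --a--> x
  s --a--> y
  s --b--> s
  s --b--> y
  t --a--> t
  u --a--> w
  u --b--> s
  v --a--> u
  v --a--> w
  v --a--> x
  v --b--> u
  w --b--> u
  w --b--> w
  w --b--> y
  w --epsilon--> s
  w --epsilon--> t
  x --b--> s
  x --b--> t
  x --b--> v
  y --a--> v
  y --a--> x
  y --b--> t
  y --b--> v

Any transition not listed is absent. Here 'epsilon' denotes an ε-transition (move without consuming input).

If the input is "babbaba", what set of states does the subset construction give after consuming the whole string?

Start in {s}.
Read 'b': s→{s, y}; now {s, y}.
Read 'a': s→{x, y}, y→{v, x}; now {v, x, y}.
Read 'b': v→{u}, x→{s, t, v}, y→{t, v}; now {s, t, u, v}.
Read 'b': s→{s, y}, t→∅, u→{s}, v→{u}; now {s, u, y}.
Read 'a': s→{x, y}, u→{w}, y→{v, x}; union {v, w, x, y}; ε-closure = {s, t, v, w, x, y}.
Read 'b': s→{s, y}, t→∅, v→{u}, w→{u, w, y}, x→{s, t, v}, y→{t, v}; now {s, t, u, v, w, y}.
Read 'a': s→{x, y}, t→{t}, u→{w}, v→{u, w, x}, w→∅, y→{v, x}; union {t, u, v, w, x, y}; ε-closure = {s, t, u, v, w, x, y}.

{s, t, u, v, w, x, y}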